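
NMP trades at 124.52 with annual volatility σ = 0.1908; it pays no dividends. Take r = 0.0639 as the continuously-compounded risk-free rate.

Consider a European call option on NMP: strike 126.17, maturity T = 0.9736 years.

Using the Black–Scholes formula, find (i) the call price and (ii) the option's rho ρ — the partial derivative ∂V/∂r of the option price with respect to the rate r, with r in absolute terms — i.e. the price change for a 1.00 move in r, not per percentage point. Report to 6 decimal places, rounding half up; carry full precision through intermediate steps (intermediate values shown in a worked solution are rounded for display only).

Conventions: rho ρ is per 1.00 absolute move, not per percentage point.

σ√T = 0.1908·√0.9736 = 0.188265
d₁ = (ln(S/K) + (r+σ²/2)T) / (σ√T) = (ln(124.52/126.17) + (0.0639+0.1908²/2)·0.9736) / 0.188265 = (-0.013164 + 0.079935) / 0.188265 = 0.354666
d₂ = d₁ − σ√T = 0.354666 − 0.188265 = 0.166401
e^{−rT} = 0.939683
N(d₁) = 0.638580,  N(d₂) = 0.566079
Call price V = S·N(d₁) − K·e^{−rT}·N(d₂) = 79.515970 − 67.114225 = 12.401745
ρ = K·T·e^{−rT}·N(d₂) = 65.342410

price = 12.401745
ρ = 65.342410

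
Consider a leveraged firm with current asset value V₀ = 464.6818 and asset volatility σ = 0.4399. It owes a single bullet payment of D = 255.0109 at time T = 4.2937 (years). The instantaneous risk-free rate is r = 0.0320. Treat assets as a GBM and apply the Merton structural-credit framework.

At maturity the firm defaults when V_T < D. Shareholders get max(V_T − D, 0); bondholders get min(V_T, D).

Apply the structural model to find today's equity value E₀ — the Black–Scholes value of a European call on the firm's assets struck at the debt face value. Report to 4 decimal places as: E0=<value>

E0=275.0096

With assets at 464.6818 and a single debt payment of 255.0109 at 4.2937 years:
d₁ = [ln(V₀/D) + (r + σ²/2)T] / (σ√T)
   = [ln(464.6818/255.0109) + (0.0320 + 0.5·0.4399²)·4.2937] / (0.4399·√4.2937)
   = [0.600047 + 0.552840] / 0.911528 = 1.264785
d₂ = d₁ − σ√T = 1.264785 − 0.911528 = 0.353257
N(d₁) = 0.897026,  N(d₂) = 0.638052,  e^(−rT) = 0.871623
E₀ = V₀·N(d₁) − D·e^(−rT)·N(d₂)
   = 464.6818·0.897026 − 255.0109·0.871623·0.638052 = 275.009551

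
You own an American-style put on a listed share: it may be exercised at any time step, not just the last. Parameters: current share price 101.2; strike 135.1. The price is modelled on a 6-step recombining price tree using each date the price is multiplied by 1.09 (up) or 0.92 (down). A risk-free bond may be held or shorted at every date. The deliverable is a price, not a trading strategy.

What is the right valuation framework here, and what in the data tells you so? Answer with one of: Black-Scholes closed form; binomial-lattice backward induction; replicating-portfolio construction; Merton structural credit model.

framework: binomial-lattice backward induction

Key observation: an American put (K = 135.1, S₀ = 101.2) on a 6-date tree has no closed form — the optimal stopping decision is embedded and must be resolved recursively from expiry.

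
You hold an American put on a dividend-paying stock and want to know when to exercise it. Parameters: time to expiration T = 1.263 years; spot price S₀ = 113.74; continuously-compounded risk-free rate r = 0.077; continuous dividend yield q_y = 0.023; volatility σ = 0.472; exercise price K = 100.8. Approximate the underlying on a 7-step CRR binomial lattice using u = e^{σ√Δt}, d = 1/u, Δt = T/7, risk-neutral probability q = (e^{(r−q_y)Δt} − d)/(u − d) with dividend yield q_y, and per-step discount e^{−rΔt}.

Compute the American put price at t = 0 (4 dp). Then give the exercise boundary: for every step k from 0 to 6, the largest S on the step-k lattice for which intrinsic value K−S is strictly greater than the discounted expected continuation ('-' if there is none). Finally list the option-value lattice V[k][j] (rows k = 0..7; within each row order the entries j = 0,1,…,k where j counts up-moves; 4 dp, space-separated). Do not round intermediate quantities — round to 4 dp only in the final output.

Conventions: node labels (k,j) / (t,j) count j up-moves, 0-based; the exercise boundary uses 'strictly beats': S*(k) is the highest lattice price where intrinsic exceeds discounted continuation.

price = 13.8505
boundary = - - - 62.3300 51.0064 62.3300 76.1674
tree:
13.8505
20.1020 7.3299
28.3161 11.5907 2.8236
38.4700 17.8969 4.9429 0.5580
49.7936 26.7944 8.5630 1.0763 0.0000
59.0600 38.4700 14.6437 2.0759 0.0000 0.0000
66.6429 49.7936 24.6326 4.0041 0.0000 0.0000 0.0000
72.8483 59.0600 38.4700 7.7233 0.0000 0.0000 0.0000 0.0000

params: Δt=0.18043 u=1.22200 d=0.81833 q=0.47430 e^(-rΔt)=0.98620
t_7 payoffs: 72.8483 59.0600 38.4700 7.7233 0.0000 0.0000 0.0000 0.0000
t_6: node(6,0) S=34.1571 payoff=66.6429 vs cont=65.3936 → 66.6429 [stop]  node(6,1) S=51.0064 payoff=49.7936 vs cont=48.6141 → 49.7936 [stop]  node(6,2) S=76.1674 payoff=24.6326 vs cont=23.5573 → 24.6326 [stop]  node(6,3) S=113.7400 payoff=0.0000 vs cont=4.0041 → 4.0041 [wait]  node(6,4) S=169.8468 payoff=0.0000 vs cont=0.0000 → 0.0000 [wait]  node(6,5) S=253.6306 payoff=0.0000 vs cont=0.0000 → 0.0000 [wait]  node(6,6) S=378.7440 payoff=0.0000 vs cont=0.0000 → 0.0000 [wait]  ⇒ S*(6)=76.1674
t_5: node(5,0) S=41.7400 payoff=59.0600 vs cont=57.8421 → 59.0600 [stop]  node(5,1) S=62.3300 payoff=38.4700 vs cont=37.3374 → 38.4700 [stop]  node(5,2) S=93.0767 payoff=7.7233 vs cont=14.6437 → 14.6437 [wait]  node(5,3) S=138.9906 payoff=0.0000 vs cont=2.0759 → 2.0759 [wait]  node(5,4) S=207.5532 payoff=0.0000 vs cont=0.0000 → 0.0000 [wait]  node(5,5) S=309.9372 payoff=0.0000 vs cont=0.0000 → 0.0000 [wait]  ⇒ S*(5)=62.3300
t_4: node(4,0) S=51.0064 payoff=49.7936 vs cont=48.6141 → 49.7936 [stop]  node(4,1) S=76.1674 payoff=24.6326 vs cont=26.7944 → 26.7944 [wait]  node(4,2) S=113.7400 payoff=0.0000 vs cont=8.5630 → 8.5630 [wait]  node(4,3) S=169.8468 payoff=0.0000 vs cont=1.0763 → 1.0763 [wait]  node(4,4) S=253.6306 payoff=0.0000 vs cont=0.0000 → 0.0000 [wait]  ⇒ S*(4)=51.0064
t_3: node(3,0) S=62.3300 payoff=38.4700 vs cont=38.3486 → 38.4700 [stop]  node(3,1) S=93.0767 payoff=7.7233 vs cont=17.8969 → 17.8969 [wait]  node(3,2) S=138.9906 payoff=0.0000 vs cont=4.9429 → 4.9429 [wait]  node(3,3) S=207.5532 payoff=0.0000 vs cont=0.5580 → 0.5580 [wait]  ⇒ S*(3)=62.3300
t_2: node(2,0) S=76.1674 payoff=24.6326 vs cont=28.3161 → 28.3161 [wait]  node(2,1) S=113.7400 payoff=0.0000 vs cont=11.5907 → 11.5907 [wait]  node(2,2) S=169.8468 payoff=0.0000 vs cont=2.8236 → 2.8236 [wait]  ⇒ S*(2)=-
t_1: node(1,0) S=93.0767 payoff=7.7233 vs cont=20.1020 → 20.1020 [wait]  node(1,1) S=138.9906 payoff=0.0000 vs cont=7.3299 → 7.3299 [wait]  ⇒ S*(1)=-
t_0: node(0,0) S=113.7400 payoff=0.0000 vs cont=13.8505 → 13.8505 [wait]  ⇒ S*(0)=-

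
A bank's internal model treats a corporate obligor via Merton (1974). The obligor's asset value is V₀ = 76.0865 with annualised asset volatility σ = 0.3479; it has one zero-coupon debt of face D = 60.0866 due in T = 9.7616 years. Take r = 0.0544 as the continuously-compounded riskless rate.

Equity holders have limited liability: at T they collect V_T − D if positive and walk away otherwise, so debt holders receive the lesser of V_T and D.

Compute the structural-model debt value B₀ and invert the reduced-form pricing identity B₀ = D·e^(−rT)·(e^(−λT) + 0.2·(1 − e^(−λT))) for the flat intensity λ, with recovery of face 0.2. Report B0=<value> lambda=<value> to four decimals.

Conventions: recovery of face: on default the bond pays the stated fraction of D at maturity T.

B0=27.9918 lambda=0.0308

Equity is a call on the firm's assets struck at D = 60.0866:
d₁ = [ln(V₀/D) + (r + σ²/2)T] / (σ√T)
   = [ln(76.0865/60.0866) + (0.0544 + 0.5·0.3479²)·9.7616] / (0.3479·√9.7616)
   = [0.236084 + 1.121776] / 1.086963 = 1.249223
d₂ = d₁ − σ√T = 1.249223 − 1.086963 = 0.162260
N(d₁) = 0.894208,  N(d₂) = 0.564449,  e^(−rT) = 0.587998
E₀ = V₀·N(d₁) − D·e^(−rT)·N(d₂)
   = 76.0865·0.894208 − 60.0866·0.587998·0.564449 = 48.094717
B₀ = V₀ − E₀ = 76.0865 − 48.094717 = 27.991783
e^(−λT) = (B₀·e^(rT)/D − 0.2)/(1 − 0.2) = (27.9918·1.700685/60.0866 − 0.2)/0.8 = 0.74034625
λ = −ln(0.74034625)/9.7616 = 0.030798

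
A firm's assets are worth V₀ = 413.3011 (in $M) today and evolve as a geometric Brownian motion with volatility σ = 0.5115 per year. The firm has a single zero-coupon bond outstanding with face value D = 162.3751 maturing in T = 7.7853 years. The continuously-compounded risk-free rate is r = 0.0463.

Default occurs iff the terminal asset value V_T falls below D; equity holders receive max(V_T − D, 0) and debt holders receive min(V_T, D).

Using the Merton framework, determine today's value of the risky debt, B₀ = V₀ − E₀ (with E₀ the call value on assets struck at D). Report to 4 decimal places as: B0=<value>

Work the structural quantities from V₀ = 413.3011 against face 162.3751:
d₁ = [ln(V₀/D) + (r + σ²/2)T] / (σ√T)
   = [ln(413.3011/162.3751) + (0.0463 + 0.5·0.5115²)·7.7853] / (0.5115·√7.7853)
   = [0.934267 + 1.378902] / 1.427195 = 1.620780
d₂ = d₁ − σ√T = 1.620780 − 1.427195 = 0.193585
N(d₁) = 0.947468,  N(d₂) = 0.576750,  e^(−rT) = 0.697356
E₀ = V₀·N(d₁) − D·e^(−rT)·N(d₂)
   = 413.3011·0.947468 − 162.3751·0.697356·0.576750 = 326.282176
B₀ = V₀ − E₀ = 413.3011 − 326.282176 = 87.018924

B0=87.0189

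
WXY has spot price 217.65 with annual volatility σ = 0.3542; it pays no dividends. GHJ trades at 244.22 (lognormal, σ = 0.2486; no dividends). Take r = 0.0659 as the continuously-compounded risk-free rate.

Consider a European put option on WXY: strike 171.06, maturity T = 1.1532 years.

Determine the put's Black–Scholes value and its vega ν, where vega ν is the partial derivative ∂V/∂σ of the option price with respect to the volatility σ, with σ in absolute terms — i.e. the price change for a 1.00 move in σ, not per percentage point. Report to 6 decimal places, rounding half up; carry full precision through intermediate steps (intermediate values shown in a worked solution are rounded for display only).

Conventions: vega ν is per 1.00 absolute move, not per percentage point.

σ√T = 0.3542·√1.1532 = 0.380365
d₁ = (ln(S/K) + (r+σ²/2)T) / (σ√T) = (ln(217.65/171.06) + (0.0659+0.3542²/2)·1.1532) / 0.380365 = (0.240874 + 0.148335) / 0.380365 = 1.023250
d₂ = d₁ − σ√T = 1.023250 − 0.380365 = 0.642884
e^{−rT} = 0.926820
N(−d₁) = 0.153095,  N(−d₂) = 0.260150
Put price V = K·e^{−rT}·N(−d₂) − S·N(−d₁) = 41.244589 − 33.321107 = 7.923482
φ(d₁) = (1/√(2π))·e^{−d₁²/2} = 0.236346
ν = S·φ(d₁)·√T = 55.240708

price = 7.923482
ν = 55.240708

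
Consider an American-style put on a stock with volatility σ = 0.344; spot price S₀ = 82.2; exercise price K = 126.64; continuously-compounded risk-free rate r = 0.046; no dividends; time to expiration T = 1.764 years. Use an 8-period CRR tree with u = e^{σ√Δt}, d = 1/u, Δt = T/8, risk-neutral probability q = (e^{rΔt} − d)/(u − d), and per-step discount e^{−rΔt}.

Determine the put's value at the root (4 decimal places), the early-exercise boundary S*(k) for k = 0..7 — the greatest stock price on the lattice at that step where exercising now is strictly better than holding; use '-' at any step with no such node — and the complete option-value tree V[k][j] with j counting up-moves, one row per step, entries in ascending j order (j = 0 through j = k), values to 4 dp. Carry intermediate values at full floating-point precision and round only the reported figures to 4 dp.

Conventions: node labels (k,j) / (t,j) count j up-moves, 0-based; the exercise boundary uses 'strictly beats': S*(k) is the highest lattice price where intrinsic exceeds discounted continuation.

price = 44.8984
boundary = - 69.9389 82.2000 69.9389 82.2000 69.9389 82.2000 96.6106
tree:
44.8984
56.7011 33.6009
67.1333 44.4400 23.0675
76.0095 56.7011 32.6162 13.6525
83.5616 67.1333 44.4400 21.0419 6.2795
89.9873 76.0095 56.7011 31.2994 10.8505 1.6736
95.4545 83.5616 67.1333 44.4400 18.3334 3.3223 0.0000
100.1062 89.9873 76.0095 56.7011 30.0294 6.5952 0.0000 0.0000
104.0640 95.4545 83.5616 67.1333 44.4400 13.0924 0.0000 0.0000 0.0000

params: Δt=0.22050 u=1.17531 d=0.85084 q=0.49112 e^(-rΔt)=0.98991
t_8 payoffs: 104.0640 95.4545 83.5616 67.1333 44.4400 13.0924 0.0000 0.0000 0.0000
t_7: node(7,0) S=26.5338 payoff=100.1062 vs cont=98.8282 → 100.1062 [stop]  node(7,1) S=36.6527 payoff=89.9873 vs cont=88.7093 → 89.9873 [stop]  node(7,2) S=50.6305 payoff=76.0095 vs cont=74.7315 → 76.0095 [stop]  node(7,3) S=69.9389 payoff=56.7011 vs cont=55.4231 → 56.7011 [stop]  node(7,4) S=96.6106 payoff=30.0294 vs cont=28.7513 → 30.0294 [stop]  node(7,5) S=133.4539 payoff=0.0000 vs cont=6.5952 → 6.5952 [wait]  node(7,6) S=184.3476 payoff=0.0000 vs cont=0.0000 → 0.0000 [wait]  node(7,7) S=254.6500 payoff=0.0000 vs cont=0.0000 → 0.0000 [wait]  ⇒ S*(7)=96.6106
t_6: node(6,0) S=31.1855 payoff=95.4545 vs cont=94.1765 → 95.4545 [stop]  node(6,1) S=43.0784 payoff=83.5616 vs cont=82.2836 → 83.5616 [stop]  node(6,2) S=59.5067 payoff=67.1333 vs cont=65.8553 → 67.1333 [stop]  node(6,3) S=82.2000 payoff=44.4400 vs cont=43.1620 → 44.4400 [stop]  node(6,4) S=113.5476 payoff=13.0924 vs cont=18.3334 → 18.3334 [wait]  node(6,5) S=156.8499 payoff=0.0000 vs cont=3.3223 → 3.3223 [wait]  node(6,6) S=216.6659 payoff=0.0000 vs cont=0.0000 → 0.0000 [wait]  ⇒ S*(6)=82.2000
t_5: node(5,0) S=36.6527 payoff=89.9873 vs cont=88.7093 → 89.9873 [stop]  node(5,1) S=50.6305 payoff=76.0095 vs cont=74.7315 → 76.0095 [stop]  node(5,2) S=69.9389 payoff=56.7011 vs cont=55.4231 → 56.7011 [stop]  node(5,3) S=96.6106 payoff=30.0294 vs cont=31.2994 → 31.2994 [wait]  node(5,4) S=133.4539 payoff=0.0000 vs cont=10.8505 → 10.8505 [wait]  node(5,5) S=184.3476 payoff=0.0000 vs cont=1.6736 → 1.6736 [wait]  ⇒ S*(5)=69.9389
t_4: node(4,0) S=43.0784 payoff=83.5616 vs cont=82.2836 → 83.5616 [stop]  node(4,1) S=59.5067 payoff=67.1333 vs cont=65.8553 → 67.1333 [stop]  node(4,2) S=82.2000 payoff=44.4400 vs cont=43.7794 → 44.4400 [stop]  node(4,3) S=113.5476 payoff=13.0924 vs cont=21.0419 → 21.0419 [wait]  node(4,4) S=156.8499 payoff=0.0000 vs cont=6.2795 → 6.2795 [wait]  ⇒ S*(4)=82.2000
t_3: node(3,0) S=50.6305 payoff=76.0095 vs cont=74.7315 → 76.0095 [stop]  node(3,1) S=69.9389 payoff=56.7011 vs cont=55.4231 → 56.7011 [stop]  node(3,2) S=96.6106 payoff=30.0294 vs cont=32.6162 → 32.6162 [wait]  node(3,3) S=133.4539 payoff=0.0000 vs cont=13.6525 → 13.6525 [wait]  ⇒ S*(3)=69.9389
t_2: node(2,0) S=59.5067 payoff=67.1333 vs cont=65.8553 → 67.1333 [stop]  node(2,1) S=82.2000 payoff=44.4400 vs cont=44.4196 → 44.4400 [stop]  node(2,2) S=113.5476 payoff=13.0924 vs cont=23.0675 → 23.0675 [wait]  ⇒ S*(2)=82.2000
t_1: node(1,0) S=69.9389 payoff=56.7011 vs cont=55.4231 → 56.7011 [stop]  node(1,1) S=96.6106 payoff=30.0294 vs cont=33.6009 → 33.6009 [wait]  ⇒ S*(1)=69.9389
t_0: node(0,0) S=82.2000 payoff=44.4400 vs cont=44.8984 → 44.8984 [wait]  ⇒ S*(0)=-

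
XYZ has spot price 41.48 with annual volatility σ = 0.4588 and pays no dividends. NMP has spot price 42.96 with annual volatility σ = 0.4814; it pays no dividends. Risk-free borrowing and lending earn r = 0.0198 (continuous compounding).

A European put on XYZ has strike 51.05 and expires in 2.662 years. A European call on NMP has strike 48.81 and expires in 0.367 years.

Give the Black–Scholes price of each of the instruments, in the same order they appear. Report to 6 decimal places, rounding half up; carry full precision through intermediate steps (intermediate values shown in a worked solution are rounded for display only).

price(XYZ put K=51.05) = 16.858720
price(NMP call K=48.81) = 2.992336

[XYZ put K=51.05]
σ√T = 0.4588·√2.662 = 0.748561
d₁ = (ln(S/K) + (r+σ²/2)T) / (σ√T) = (ln(41.48/51.05) + (0.0198+0.4588²/2)·2.662) / 0.748561 = (-0.207594 + 0.332880) / 0.748561 = 0.167368
d₂ = d₁ − σ√T = 0.167368 − 0.748561 = -0.581193
e^{−rT} = 0.948657
N(−d₁) = 0.433540,  N(−d₂) = 0.719445
price = K·e^{−rT}·N(−d₂) − S·N(−d₁) = 34.841963 − 17.983243 = 16.858720
[NMP call K=48.81]
σ√T = 0.4814·√0.367 = 0.291635
d₁ = (ln(S/K) + (r+σ²/2)T) / (σ√T) = (ln(42.96/48.81) + (0.0198+0.4814²/2)·0.367) / 0.291635 = (-0.127666 + 0.049792) / 0.291635 = -0.267025
d₂ = d₁ − σ√T = -0.267025 − 0.291635 = -0.558660
e^{−rT} = 0.992760
N(d₁) = 0.394725,  N(d₂) = 0.288197
price = S·N(d₁) − K·e^{−rT}·N(d₂) = 16.957382 − 13.965046 = 2.992336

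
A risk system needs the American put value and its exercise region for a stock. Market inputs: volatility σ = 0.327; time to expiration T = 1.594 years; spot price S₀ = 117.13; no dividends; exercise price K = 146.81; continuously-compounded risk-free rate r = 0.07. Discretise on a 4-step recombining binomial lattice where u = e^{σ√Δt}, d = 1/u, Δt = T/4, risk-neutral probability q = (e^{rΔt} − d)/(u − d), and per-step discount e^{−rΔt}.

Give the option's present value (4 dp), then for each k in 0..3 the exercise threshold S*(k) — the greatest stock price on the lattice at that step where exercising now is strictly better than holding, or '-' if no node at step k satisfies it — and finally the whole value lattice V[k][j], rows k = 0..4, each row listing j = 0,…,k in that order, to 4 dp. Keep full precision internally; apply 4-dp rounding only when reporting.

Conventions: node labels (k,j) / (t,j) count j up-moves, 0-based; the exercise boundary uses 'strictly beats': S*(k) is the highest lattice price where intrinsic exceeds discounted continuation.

price = 33.2536
boundary = - 95.2838 77.5122 95.2838
tree:
33.2536
51.5262 17.9769
69.2978 31.2317 6.5589
83.7548 51.5262 13.9523 0.0000
95.5154 69.2978 29.6800 0.0000 0.0000

Δt=0.39850, u=1.22928, d=0.81349, q=0.51661, disc=e^(-rΔt)=0.97249
k=4 terminal: V=max(K-S,0) → 95.5154 69.2978 29.6800 0.0000 0.0000
k=3: j=0 S=63.0552 intr=83.7548 cont=79.7162 V=83.7548[EX]; j=1 S=95.2838 intr=51.5262 cont=47.4875 V=51.5262[EX]; j=2 S=143.9850 intr=2.8250 cont=13.9523 V=13.9523[hold]; j=3 S=217.5783 intr=0.0000 cont=0.0000 V=0.0000[hold]  S*(3)=95.2838
k=2: j=0 S=77.5122 intr=69.2978 cont=65.2592 V=69.2978[EX]; j=1 S=117.1300 intr=29.6800 cont=31.2317 V=31.2317[hold]; j=2 S=176.9972 intr=0.0000 cont=6.5589 V=6.5589[hold]  S*(2)=77.5122
k=1: j=0 S=95.2838 intr=51.5262 cont=48.2671 V=51.5262[EX]; j=1 S=143.9850 intr=2.8250 cont=17.9769 V=17.9769[hold]  S*(1)=95.2838
k=0: j=0 S=117.1300 intr=29.6800 cont=33.2536 V=33.2536[hold]  S*(0)=-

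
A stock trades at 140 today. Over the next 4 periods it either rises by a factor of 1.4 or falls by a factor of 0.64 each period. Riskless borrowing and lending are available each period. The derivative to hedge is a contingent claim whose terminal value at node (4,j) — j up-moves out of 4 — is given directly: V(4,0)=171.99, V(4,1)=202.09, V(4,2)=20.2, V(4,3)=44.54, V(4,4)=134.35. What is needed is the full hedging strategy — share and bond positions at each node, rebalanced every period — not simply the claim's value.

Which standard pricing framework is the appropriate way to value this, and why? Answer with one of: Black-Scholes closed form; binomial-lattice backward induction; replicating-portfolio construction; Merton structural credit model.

framework: replicating-portfolio construction

Key observation: the mandate to exhibit the hedge at every date and state singles out the replicating-portfolio construction on the 4-period tree with factors 1.4 and 0.64 from 140.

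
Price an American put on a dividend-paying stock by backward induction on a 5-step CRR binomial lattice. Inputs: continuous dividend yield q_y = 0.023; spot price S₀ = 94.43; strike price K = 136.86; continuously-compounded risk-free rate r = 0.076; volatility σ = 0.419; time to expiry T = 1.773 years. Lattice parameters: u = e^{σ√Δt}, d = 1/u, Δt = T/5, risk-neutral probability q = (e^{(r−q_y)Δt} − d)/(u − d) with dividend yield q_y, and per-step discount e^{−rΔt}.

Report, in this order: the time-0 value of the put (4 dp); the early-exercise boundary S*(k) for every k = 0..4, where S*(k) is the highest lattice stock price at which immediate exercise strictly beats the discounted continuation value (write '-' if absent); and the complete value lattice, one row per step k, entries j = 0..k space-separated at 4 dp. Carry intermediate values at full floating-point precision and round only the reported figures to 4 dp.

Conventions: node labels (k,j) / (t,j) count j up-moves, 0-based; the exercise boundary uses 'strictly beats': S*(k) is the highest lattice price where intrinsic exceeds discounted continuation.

price = 45.8926
boundary = - 73.5784 57.3311 73.5784 94.4300
tree:
45.8926
63.2816 29.3532
79.5289 44.0453 14.8376
92.1885 63.2816 25.3627 4.0833
102.0526 79.5289 42.4300 7.9989 0.0000
109.7386 92.1885 63.2816 15.6692 0.0000 0.0000

Δt=0.35460  u=1.28339  d=0.77918  q=0.47557  discount=0.97341
step 5 (expiry): payoffs max(K−S,0) = 109.7386 92.1885 63.2816 15.6692 0.0000 0.0000
step 4: (k=4,j=0): S=34.8074, K−S=102.0526, hold=98.6963 ⇒ V=102.0526 exercise | (k=4,j=1): S=57.3311, K−S=79.5289, hold=76.3555 ⇒ V=79.5289 exercise | (k=4,j=2): S=94.4300, K−S=42.4300, hold=39.5580 ⇒ V=42.4300 exercise | (k=4,j=3): S=155.5354, K−S=0.0000, hold=7.9989 ⇒ V=7.9989 continue | (k=4,j=4): S=256.1820, K−S=0.0000, hold=0.0000 ⇒ V=0.0000 continue  boundary S*=94.4300
step 3: (k=3,j=0): S=44.6715, K−S=92.1885, hold=88.9122 ⇒ V=92.1885 exercise | (k=3,j=1): S=73.5784, K−S=63.2816, hold=60.2402 ⇒ V=63.2816 exercise | (k=3,j=2): S=121.1908, K−S=15.6692, hold=25.3627 ⇒ V=25.3627 continue | (k=3,j=3): S=199.6131, K−S=0.0000, hold=4.0833 ⇒ V=4.0833 continue  boundary S*=73.5784
step 2: (k=2,j=0): S=57.3311, K−S=79.5289, hold=76.3555 ⇒ V=79.5289 exercise | (k=2,j=1): S=94.4300, K−S=42.4300, hold=44.0453 ⇒ V=44.0453 continue | (k=2,j=2): S=155.5354, K−S=0.0000, hold=14.8376 ⇒ V=14.8376 continue  boundary S*=57.3311
step 1: (k=1,j=0): S=73.5784, K−S=63.2816, hold=60.9880 ⇒ V=63.2816 exercise | (k=1,j=1): S=121.1908, K−S=15.6692, hold=29.3532 ⇒ V=29.3532 continue  boundary S*=73.5784
step 0: (k=0,j=0): S=94.4300, K−S=42.4300, hold=45.8926 ⇒ V=45.8926 continue  boundary S*=-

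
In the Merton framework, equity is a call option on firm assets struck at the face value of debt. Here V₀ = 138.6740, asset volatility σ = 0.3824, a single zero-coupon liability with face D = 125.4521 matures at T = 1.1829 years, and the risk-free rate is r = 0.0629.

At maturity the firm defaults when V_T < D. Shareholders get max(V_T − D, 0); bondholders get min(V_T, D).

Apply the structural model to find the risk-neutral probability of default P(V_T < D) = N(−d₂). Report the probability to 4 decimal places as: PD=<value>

Equity is a call on the firm's assets struck at D = 125.4521:
d₁ = [ln(V₀/D) + (r + σ²/2)T] / (σ√T)
   = [ln(138.6740/125.4521) + (0.0629 + 0.5·0.3824²)·1.1829] / (0.3824·√1.1829)
   = [0.100202 + 0.160892] / 0.415903 = 0.627776
d₂ = d₁ − σ√T = 0.627776 − 0.415903 = 0.211873
risk-neutral PD = N(−d₂) = N(-0.211873) = 0.416103

PD=0.4161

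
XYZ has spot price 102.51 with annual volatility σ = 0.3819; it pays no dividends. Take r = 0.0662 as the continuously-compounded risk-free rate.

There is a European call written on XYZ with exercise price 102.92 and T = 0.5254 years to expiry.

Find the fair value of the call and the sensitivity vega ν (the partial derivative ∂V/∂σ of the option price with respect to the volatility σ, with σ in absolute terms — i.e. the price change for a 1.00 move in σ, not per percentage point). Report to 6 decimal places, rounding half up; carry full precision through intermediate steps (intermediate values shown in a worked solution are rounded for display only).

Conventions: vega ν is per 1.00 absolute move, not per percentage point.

price = 12.735837
ν = 28.733534

σ√T = 0.3819·√0.5254 = 0.276818
d₁ = (ln(S/K) + (r+σ²/2)T) / (σ√T) = (ln(102.51/102.92) + (0.0662+0.3819²/2)·0.5254) / 0.276818 = (-0.003992 + 0.073096) / 0.276818 = 0.249637
d₂ = d₁ − σ√T = 0.249637 − 0.276818 = -0.027181
e^{−rT} = 0.965816
N(d₁) = 0.598566,  N(d₂) = 0.489158
Call price V = S·N(d₁) − K·e^{−rT}·N(d₂) = 61.358988 − 48.623151 = 12.735837
φ(d₁) = (1/√(2π))·e^{−d₁²/2} = 0.386703
ν = S·φ(d₁)·√T = 28.733534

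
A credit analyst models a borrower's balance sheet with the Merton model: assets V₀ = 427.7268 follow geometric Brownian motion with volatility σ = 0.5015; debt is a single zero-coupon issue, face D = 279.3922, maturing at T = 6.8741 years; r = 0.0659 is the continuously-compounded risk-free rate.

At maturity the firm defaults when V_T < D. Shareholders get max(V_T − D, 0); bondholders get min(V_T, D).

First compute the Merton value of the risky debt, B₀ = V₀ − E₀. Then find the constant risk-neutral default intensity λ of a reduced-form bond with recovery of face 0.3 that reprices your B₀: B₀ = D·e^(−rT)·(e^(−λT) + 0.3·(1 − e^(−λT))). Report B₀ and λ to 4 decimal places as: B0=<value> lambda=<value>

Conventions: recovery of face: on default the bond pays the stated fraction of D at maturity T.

B0=129.1270 lambda=0.0719

Equity is a call on the firm's assets struck at D = 279.3922:
d₁ = [ln(V₀/D) + (r + σ²/2)T] / (σ√T)
   = [ln(427.7268/279.3922) + (0.0659 + 0.5·0.5015²)·6.8741] / (0.5015·√6.8741)
   = [0.425868 + 1.317429] / 1.314858 = 1.325844
d₂ = d₁ − σ√T = 1.325844 − 1.314858 = 0.010986
N(d₁) = 0.907554,  N(d₂) = 0.504383,  e^(−rT) = 0.635716
E₀ = V₀·N(d₁) − D·e^(−rT)·N(d₂)
   = 427.7268·0.907554 − 279.3922·0.635716·0.504383 = 298.599815
B₀ = V₀ − E₀ = 427.7268 − 298.599815 = 129.126985
e^(−λT) = (B₀·e^(rT)/D − 0.3)/(1 − 0.3) = (129.1270·1.573029/279.3922 − 0.3)/0.7 = 0.61001234
λ = −ln(0.61001234)/6.8741 = 0.071904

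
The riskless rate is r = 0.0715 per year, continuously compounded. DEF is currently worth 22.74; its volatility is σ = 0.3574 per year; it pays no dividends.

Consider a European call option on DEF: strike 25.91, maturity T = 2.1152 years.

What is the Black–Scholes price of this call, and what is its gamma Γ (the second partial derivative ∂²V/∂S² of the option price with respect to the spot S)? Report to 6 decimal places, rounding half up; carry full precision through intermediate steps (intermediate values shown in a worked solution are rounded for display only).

σ√T = 0.3574·√2.1152 = 0.519793
d₁ = (ln(S/K) + (r+σ²/2)T) / (σ√T) = (ln(22.74/25.91) + (0.0715+0.3574²/2)·2.1152) / 0.519793 = (-0.130504 + 0.286329) / 0.519793 = 0.299784
d₂ = d₁ − σ√T = 0.299784 − 0.519793 = -0.220009
e^{−rT} = 0.859644
N(d₁) = 0.617829,  N(d₂) = 0.412932
Call price V = S·N(d₁) − K·e^{−rT}·N(d₂) = 14.049433 − 9.197394 = 4.852038
φ(d₁) = (1/√(2π))·e^{−d₁²/2} = 0.381413
Γ = φ(d₁) / (S·σ·√T) = 0.032268

price = 4.852038
Γ = 0.032268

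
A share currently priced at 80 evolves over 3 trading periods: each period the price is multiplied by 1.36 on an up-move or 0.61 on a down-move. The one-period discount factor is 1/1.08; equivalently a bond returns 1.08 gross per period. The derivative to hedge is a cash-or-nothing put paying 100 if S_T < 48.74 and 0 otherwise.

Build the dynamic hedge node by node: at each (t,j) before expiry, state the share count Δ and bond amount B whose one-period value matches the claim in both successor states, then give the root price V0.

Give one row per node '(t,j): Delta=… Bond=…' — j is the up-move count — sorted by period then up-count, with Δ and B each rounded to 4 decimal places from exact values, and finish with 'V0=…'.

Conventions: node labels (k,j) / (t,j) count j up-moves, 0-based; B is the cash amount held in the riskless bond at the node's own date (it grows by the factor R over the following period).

(0,0): Delta=-0.6686 Bond=78.4192
(1,0): Delta=-1.5854 Bond=129.4315
(1,1): Delta=-0.4236 Bond=58.0399
(2,0): Delta=0.0000 Bond=92.5926
(2,1): Delta=-2.0090 Bond=167.9012
(2,2): Delta=0.0000 Bond=0.0000
V0=24.9315

Since d<R<u, set p* = (R−d)/(u−d) = 0.6267; price each node as the discounted p*-expectation of its children.
Terminal payoffs: V(3,0)=100.0000, V(3,1)=100.0000, V(3,2)=0.0000, V(3,3)=0.0000
  t=2,j=0: stock 29.7680 → up 40.4845 (V=100.0000), down 18.1585 (V=100.0000). Price 92.5926; hedge Δ=0.0000, bond B=92.5926.
  t=2,j=1: stock 66.3680 → up 90.2605 (V=0.0000), down 40.4845 (V=100.0000). Price 34.5679; hedge Δ=-2.0090, bond B=167.9012.
  t=2,j=2: stock 147.9680 → up 201.2365 (V=0.0000), down 90.2605 (V=0.0000). Price 0.0000; hedge Δ=0.0000, bond B=0.0000.
  t=1,j=0: stock 48.8000 → up 66.3680 (V=34.5679), down 29.7680 (V=92.5926). Price 52.0652; hedge Δ=-1.5854, bond B=129.4315.
  t=1,j=1: stock 108.8000 → up 147.9680 (V=0.0000), down 66.3680 (V=34.5679). Price 11.9494; hedge Δ=-0.4236, bond B=58.0399.
  t=0,j=0: stock 80.0000 → up 108.8000 (V=11.9494), down 48.8000 (V=52.0652). Price 24.9315; hedge Δ=-0.6686, bond B=78.4192.
Verification: the root portfolio costs Δ(0,0)·S0 + B(0,0) = 24.9315, matching V0.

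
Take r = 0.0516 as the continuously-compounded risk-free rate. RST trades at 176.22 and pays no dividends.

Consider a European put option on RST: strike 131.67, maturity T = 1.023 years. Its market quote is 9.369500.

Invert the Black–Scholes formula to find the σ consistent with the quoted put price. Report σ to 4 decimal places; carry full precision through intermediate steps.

sigma = 0.4667

At σ = 0.4667 the Black–Scholes value reproduces the quote:
σ√T = 0.4667·√1.023 = 0.472037
d₁ = (ln(S/K) + (r+σ²/2)T) / (σ√T) = (ln(176.22/131.67) + (0.0516+0.4667²/2)·1.023) / 0.472037 = (0.291434 + 0.164196) / 0.472037 = 0.965244
d₂ = d₁ − σ√T = 0.965244 − 0.472037 = 0.493208
e^{−rT} = 0.948582
N(−d₁) = 0.167211,  N(−d₂) = 0.310933
V = K·e^{−rT}·N(−d₂) − S·N(−d₁) = 38.835474 − 29.465973 = 9.369500 (equal to the quote); since ∂V/∂σ > 0 for all σ, the implied volatility is unique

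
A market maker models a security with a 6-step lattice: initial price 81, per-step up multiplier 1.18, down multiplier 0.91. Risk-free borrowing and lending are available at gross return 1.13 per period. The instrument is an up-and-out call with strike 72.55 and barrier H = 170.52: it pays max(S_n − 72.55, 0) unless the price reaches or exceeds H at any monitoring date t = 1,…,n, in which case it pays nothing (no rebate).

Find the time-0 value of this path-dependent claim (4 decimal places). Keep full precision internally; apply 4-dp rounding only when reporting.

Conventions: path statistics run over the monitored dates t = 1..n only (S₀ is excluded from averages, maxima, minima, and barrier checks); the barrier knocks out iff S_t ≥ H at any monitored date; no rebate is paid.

price = 22.5518

Set p* = 0.8148 (from d < R < u); the path-dependent value is the discounted p*-expectation over all price paths.
Enumerate all 2^6 = 64 price paths (U = up ×1.18, D = down ×0.91); each path with k up-moves has probability p*^k·(1−p*)^(6−k).
DDDDDD: M=73.7100, payoff=0.0000, prob=0.000040
UDDDDD: M=95.5800, payoff=0.0000, prob=0.000177
DUDDDD: M=86.9778, payoff=0.0000, prob=0.000177
UUDDDD: M=112.7844, payoff=4.7919, prob=0.000781
DDUDDD: M=79.1498, payoff=0.0000, prob=0.000177
UDUDDD: M=102.6338, payoff=4.7919, prob=0.000781
DUUDDD: M=102.6338, payoff=4.7919, prob=0.000781
UUUDDD: M=133.0856, payoff=27.7394, prob=0.003436
DDDUDD: M=73.7100, payoff=0.0000, prob=0.000177
UDDUDD: M=95.5800, payoff=4.7919, prob=0.000781
DUDUDD: M=93.3968, payoff=4.7919, prob=0.000781
UUDUDD: M=121.1079, payoff=27.7394, prob=0.003436
DDUUDD: M=93.3968, payoff=4.7919, prob=0.000781
UDUUDD: M=121.1079, payoff=27.7394, prob=0.003436
DUUUDD: M=121.1079, payoff=27.7394, prob=0.003436
UUUUDD: M=157.0410, payoff=57.4957, prob=0.015116
DDDDUD: M=73.7100, payoff=0.0000, prob=0.000177
UDDDUD: M=95.5800, payoff=4.7919, prob=0.000781
DUDDUD: M=86.9778, payoff=4.7919, prob=0.000781
UUDDUD: M=112.7844, payoff=27.7394, prob=0.003436
DDUDUD: M=84.9911, payoff=4.7919, prob=0.000781
UDUDUD: M=110.2082, payoff=27.7394, prob=0.003436
DUUDUD: M=110.2082, payoff=27.7394, prob=0.003436
UUUDUD: M=142.9073, payoff=57.4957, prob=0.015116
DDDUUD: M=84.9911, payoff=4.7919, prob=0.000781
UDDUUD: M=110.2082, payoff=27.7394, prob=0.003436
DUDUUD: M=110.2082, payoff=27.7394, prob=0.003436
UUDUUD: M=142.9073, payoff=57.4957, prob=0.015116
DDUUUD: M=110.2082, payoff=27.7394, prob=0.003436
UDUUUD: M=142.9073, payoff=57.4957, prob=0.015116
DUUUUD: M=142.9073, payoff=57.4957, prob=0.015116
UUUUUD: M=185.3084, payoff=0.0000, prob=0.066512
DDDDDU: M=73.7100, payoff=0.0000, prob=0.000177
UDDDDU: M=95.5800, payoff=4.7919, prob=0.000781
DUDDDU: M=86.9778, payoff=4.7919, prob=0.000781
UUDDDU: M=112.7844, payoff=27.7394, prob=0.003436
DDUDDU: M=79.1498, payoff=4.7919, prob=0.000781
UDUDDU: M=102.6338, payoff=27.7394, prob=0.003436
DUUDDU: M=102.6338, payoff=27.7394, prob=0.003436
UUUDDU: M=133.0856, payoff=57.4957, prob=0.015116
DDDUDU: M=77.3419, payoff=4.7919, prob=0.000781
UDDUDU: M=100.2894, payoff=27.7394, prob=0.003436
DUDUDU: M=100.2894, payoff=27.7394, prob=0.003436
UUDUDU: M=130.0457, payoff=57.4957, prob=0.015116
DDUUDU: M=100.2894, payoff=27.7394, prob=0.003436
UDUUDU: M=130.0457, payoff=57.4957, prob=0.015116
DUUUDU: M=130.0457, payoff=57.4957, prob=0.015116
UUUUDU: M=168.6306, payoff=96.0806, prob=0.066512
DDDDUU: M=77.3419, payoff=4.7919, prob=0.000781
UDDDUU: M=100.2894, payoff=27.7394, prob=0.003436
DUDDUU: M=100.2894, payoff=27.7394, prob=0.003436
UUDDUU: M=130.0457, payoff=57.4957, prob=0.015116
DDUDUU: M=100.2894, payoff=27.7394, prob=0.003436
UDUDUU: M=130.0457, payoff=57.4957, prob=0.015116
DUUDUU: M=130.0457, payoff=57.4957, prob=0.015116
UUUDUU: M=168.6306, payoff=96.0806, prob=0.066512
DDDUUU: M=100.2894, payoff=27.7394, prob=0.003436
UDDUUU: M=130.0457, payoff=57.4957, prob=0.015116
DUDUUU: M=130.0457, payoff=57.4957, prob=0.015116
UUDUUU: M=168.6306, payoff=96.0806, prob=0.066512
DDUUUU: M=130.0457, payoff=57.4957, prob=0.015116
UDUUUU: M=168.6306, payoff=96.0806, prob=0.066512
DUUUUU: M=168.6306, payoff=96.0806, prob=0.066512
UUUUUU: M=218.6639, payoff=0.0000, prob=0.292653
Price = Σ prob·payoff / R^6 = 46.951658 / 2.081952 = 22.5518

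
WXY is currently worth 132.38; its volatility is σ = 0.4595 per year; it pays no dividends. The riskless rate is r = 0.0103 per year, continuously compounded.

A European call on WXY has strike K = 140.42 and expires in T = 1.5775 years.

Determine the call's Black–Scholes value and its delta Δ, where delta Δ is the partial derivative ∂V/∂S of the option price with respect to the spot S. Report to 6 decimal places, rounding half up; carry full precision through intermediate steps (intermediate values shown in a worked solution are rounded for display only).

price = 27.910627
Δ = 0.584942

σ√T = 0.4595·√1.5775 = 0.577125
d₁ = (ln(S/K) + (r+σ²/2)T) / (σ√T) = (ln(132.38/140.42) + (0.0103+0.4595²/2)·1.5775) / 0.577125 = (-0.058961 + 0.182785) / 0.577125 = 0.214553
d₂ = d₁ − σ√T = 0.214553 − 0.577125 = -0.362573
e^{−rT} = 0.983883
N(d₁) = 0.584942,  N(d₂) = 0.358462
Call price V = S·N(d₁) − K·e^{−rT}·N(d₂) = 77.434612 − 49.523985 = 27.910627
Δ = N(d₁) = 0.584942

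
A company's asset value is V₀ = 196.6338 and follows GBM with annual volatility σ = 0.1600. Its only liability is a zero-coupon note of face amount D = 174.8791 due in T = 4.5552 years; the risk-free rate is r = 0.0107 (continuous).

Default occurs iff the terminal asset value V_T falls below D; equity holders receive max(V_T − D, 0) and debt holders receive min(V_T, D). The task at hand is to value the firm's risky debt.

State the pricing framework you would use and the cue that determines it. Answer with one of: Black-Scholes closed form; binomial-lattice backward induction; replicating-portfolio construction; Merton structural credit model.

framework: Merton structural credit model

Key observation: with the firm-asset dynamics (V₀ = 196.6338) and a single zero-coupon liability of face 174.8791 given, debt value, spread, and default probability all derive from the option view of the balance sheet.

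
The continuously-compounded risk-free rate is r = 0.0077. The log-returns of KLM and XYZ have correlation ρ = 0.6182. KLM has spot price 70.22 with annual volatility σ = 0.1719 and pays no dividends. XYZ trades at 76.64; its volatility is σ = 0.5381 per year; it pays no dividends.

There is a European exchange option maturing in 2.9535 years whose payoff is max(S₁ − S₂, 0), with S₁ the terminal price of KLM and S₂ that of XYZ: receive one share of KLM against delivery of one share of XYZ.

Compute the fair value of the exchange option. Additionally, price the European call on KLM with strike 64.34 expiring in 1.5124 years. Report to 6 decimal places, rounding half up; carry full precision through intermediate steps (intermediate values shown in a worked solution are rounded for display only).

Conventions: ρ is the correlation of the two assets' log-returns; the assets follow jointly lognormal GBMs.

exchange price = 19.141974
price(KLM call K=64.34) = 9.549617

σ_eff = √(σ₁² + σ₂² − 2ρσ₁σ₂) = √(0.1719² + 0.5381² − 2·0.6182·0.1719·0.5381) = 0.452476
d₁ = (ln(S₁/S₂) + (q₂ − q₁ + σ_eff²/2)T) / (σ_eff√T) = (ln(70.22/76.64) + (0.0 − 0.0 + 0.102367)·2.9535) / 0.777615 = 0.276302
d₂ = d₁ − σ_eff√T = 0.276302 − 0.777615 = -0.501313
N(d₁) = 0.608842,  N(d₂) = 0.308075
V = S₁·e^{−q₁T}·N(d₁) − S₂·e^{−q₂T}·N(d₂) = 42.752877 − 23.610903 = 19.141974
[vanilla: KLM call K=64.34]
σ√T = 0.1719·√1.5124 = 0.211402
d₁ = (ln(S/K) + (r+σ²/2)T) / (σ√T) = (ln(70.22/64.34) + (0.0077+0.1719²/2)·1.5124) / 0.211402 = (0.087452 + 0.033991) / 0.211402 = 0.574462
d₂ = d₁ − σ√T = 0.574462 − 0.211402 = 0.363060
e^{−rT} = 0.988422
N(d₁) = 0.717173,  N(d₂) = 0.641720
price = S·N(d₁) − K·e^{−rT}·N(d₂) = 50.359856 − 40.810239 = 9.549617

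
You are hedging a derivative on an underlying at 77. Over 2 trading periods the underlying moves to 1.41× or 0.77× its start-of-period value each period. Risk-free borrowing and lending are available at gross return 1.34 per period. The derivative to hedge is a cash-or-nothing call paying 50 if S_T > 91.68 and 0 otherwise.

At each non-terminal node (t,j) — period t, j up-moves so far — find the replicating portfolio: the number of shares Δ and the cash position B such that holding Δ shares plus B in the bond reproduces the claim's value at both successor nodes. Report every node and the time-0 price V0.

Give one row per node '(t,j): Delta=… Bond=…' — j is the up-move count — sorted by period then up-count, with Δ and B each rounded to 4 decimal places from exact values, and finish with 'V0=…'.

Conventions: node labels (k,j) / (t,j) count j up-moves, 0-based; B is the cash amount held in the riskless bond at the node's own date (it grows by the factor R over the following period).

Arbitrage-free pricing uses the up-move probability p* = (R−d)/(u−d) = 0.8906, discounting each step at R = 1.34.
Expiry values: V(2,0)=0.0000, V(2,1)=0.0000, V(2,2)=50.0000
  t=1,j=0: stock 59.2900 → up 83.5989 (V=0.0000), down 45.6533 (V=0.0000). Price 0.0000; hedge Δ=0.0000, bond B=0.0000.
  t=1,j=1: stock 108.5700 → up 153.0837 (V=50.0000), down 83.5989 (V=0.0000). Price 33.2323; hedge Δ=0.7196, bond B=-44.8927.
  t=0,j=0: stock 77.0000 → up 108.5700 (V=33.2323), down 59.2900 (V=0.0000). Price 22.0877; hedge Δ=0.6744, bond B=-29.8377.
As a check, the time-0 holding Δ(0,0)·S0 + B(0,0) comes to 22.0877 — exactly V0.

(0,0): Delta=0.6744 Bond=-29.8377
(1,0): Delta=0.0000 Bond=0.0000
(1,1): Delta=0.7196 Bond=-44.8927
V0=22.0877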